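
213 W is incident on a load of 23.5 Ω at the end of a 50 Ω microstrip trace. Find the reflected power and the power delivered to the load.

Γ = (23.5 − 50)/(23.5 + 50) = -0.361
|Γ|² = 0.13
P_refl = |Γ|²·P_inc = 27.7 W, P_del = (1 − |Γ|²)·P_inc = 185 W

P_reflected ≈ 27.7 W; P_delivered ≈ 185 W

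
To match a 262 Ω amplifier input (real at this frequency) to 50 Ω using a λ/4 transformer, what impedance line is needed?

Z_qwt ≈ 114 Ω

Z_qwt = √(Z_0·R_L) = √(50 × 262) = √13100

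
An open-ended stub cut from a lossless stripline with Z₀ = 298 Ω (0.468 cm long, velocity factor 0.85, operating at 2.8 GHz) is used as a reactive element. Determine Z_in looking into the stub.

Z_in ≈ −j891 Ω

λ = v/f = 0.85·c / 2.8 GHz = 0.0911 m
βl = 2π·l/λ = 2π × 0.0514 = 18.5°
tan(βl) = 0.335
For an open-ended stub, Z_in = −jZ_0·cot(βl) = −jZ_0/tan(βl)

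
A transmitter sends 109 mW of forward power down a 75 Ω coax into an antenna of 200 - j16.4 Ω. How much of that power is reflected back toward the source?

P_reflected ≈ 22.8 mW

|Γ| = |(125 − j16.4)/(275 − j16.4)| = 0.458
|Γ|² = 0.209
P_refl = |Γ|²·P_inc = 22.8 mW, P_del = (1 − |Γ|²)·P_inc = 86.2 mW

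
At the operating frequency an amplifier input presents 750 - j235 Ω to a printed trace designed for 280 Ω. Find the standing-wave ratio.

VSWR ≈ 2.98

Γ = (Z_L − Z_0)/(Z_L + Z_0) = (470 − j235)/(1030 − j235)
|Γ| = 525/1060 = 0.497
VSWR = (1 + |Γ|)/(1 − |Γ|) = 1.5/0.503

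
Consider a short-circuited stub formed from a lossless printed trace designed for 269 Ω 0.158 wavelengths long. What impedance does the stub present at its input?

βl = 2π × 0.158 = 56.9°
tan(βl) = 1.53
For a short-circuited stub, Z_in = jZ_0·tan(βl)

Z_in ≈ +j412 Ω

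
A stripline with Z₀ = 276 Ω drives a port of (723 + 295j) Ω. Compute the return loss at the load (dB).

RL ≈ 5.78 dB

Γ = (447 + j295)/(999 + j295), |Γ| = 0.514
RL = −20·log₁₀|Γ| = −20·log₁₀(0.514)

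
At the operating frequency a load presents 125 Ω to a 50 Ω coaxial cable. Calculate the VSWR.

For a purely resistive load, VSWR = R_L/Z_0 or Z_0/R_L (whichever > 1) = 125/50

VSWR ≈ 2.5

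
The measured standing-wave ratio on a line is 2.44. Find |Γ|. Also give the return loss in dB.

|Γ| ≈ 0.419; return loss ≈ 7.56 dB

|Γ| = (S − 1)/(S + 1) = (2.44 − 1)/(2.44 + 1) = 1.44/3.44
RL = −20·log₁₀|Γ| = −20·log₁₀(0.419)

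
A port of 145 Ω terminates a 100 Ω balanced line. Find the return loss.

Γ = (145 − 100)/(145 + 100) = 0.184
RL = −20·log₁₀|Γ| = −20·log₁₀(0.184)

RL ≈ 14.7 dB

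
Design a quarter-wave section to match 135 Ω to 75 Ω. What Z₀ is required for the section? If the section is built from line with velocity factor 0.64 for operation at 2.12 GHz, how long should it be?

Z_qwt = √(Z_0·R_L) = √(75 × 135) = √10120
λ = 0.64·c/f = 0.0906 m, so l = λ/4 = 0.0226 m

Z_qwt ≈ 101 Ω; length ≈ 2.26 cm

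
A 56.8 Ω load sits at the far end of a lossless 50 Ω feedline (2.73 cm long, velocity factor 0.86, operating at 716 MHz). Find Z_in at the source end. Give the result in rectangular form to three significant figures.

λ = v/f = 0.86·c / 716 MHz = 0.36 m
βl = 2π·l/λ = 2π × 0.0758 = 27.3°
tan(βl) = tan(27.3°) = 0.516
Z_in = Z_0·(Z_L + jZ_0·tanβl)/(Z_0 + jZ_L·tanβl)
     = 50·(56.8 + j25.8)/(50 + j29.3)

Z_in ≈ 53.5 − j5.58 Ω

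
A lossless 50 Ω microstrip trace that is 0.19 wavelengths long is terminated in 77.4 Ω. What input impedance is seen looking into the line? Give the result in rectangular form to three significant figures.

βl = 2π × 0.19 = 68.4°
tan(βl) = tan(68.4°) = 2.53
Z_in = Z_0·(Z_L + jZ_0·tanβl)/(Z_0 + jZ_L·tanβl)
     = 50·(77.4 + j126)/(50 + j195)

Z_in ≈ 35.1 − j10.8 Ω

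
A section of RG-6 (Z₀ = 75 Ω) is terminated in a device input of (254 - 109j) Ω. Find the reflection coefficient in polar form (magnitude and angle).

Γ ≈ 0.605 ∠ -13°

Γ = (Z_L − Z_0)/(Z_L + Z_0) = (179 − j109)/(329 − j109)
|Γ| = 210/347 = 0.605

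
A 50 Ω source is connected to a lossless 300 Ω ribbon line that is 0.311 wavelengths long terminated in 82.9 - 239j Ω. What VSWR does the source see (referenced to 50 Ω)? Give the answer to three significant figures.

βl = 2π × 0.311 = 112°
tan(βl) = -2.48
Z_in = Z_0·(Z_L + jZ_0·tanβl)/(Z_0 + jZ_L·tanβl) = 417 + j715 Ω
Γ_s = (Z_in − Z_s)/(Z_in + Z_s) = (367 + j715)/(467 + j715), |Γ_s| = 0.941
VSWR = (1 + |Γ_s|)/(1 − |Γ_s|)

VSWR ≈ 32.9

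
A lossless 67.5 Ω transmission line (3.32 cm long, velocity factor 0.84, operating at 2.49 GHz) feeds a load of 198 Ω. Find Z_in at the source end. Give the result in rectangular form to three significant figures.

Z_in ≈ 28.6 + j30.8 Ω

λ = v/f = 0.84·c / 2.49 GHz = 0.101 m
βl = 2π·l/λ = 2π × 0.328 = 118°
tan(βl) = tan(118°) = -1.87
Z_in = Z_0·(Z_L + jZ_0·tanβl)/(Z_0 + jZ_L·tanβl)
     = 67.5·(198 − j126)/(67.5 − j371)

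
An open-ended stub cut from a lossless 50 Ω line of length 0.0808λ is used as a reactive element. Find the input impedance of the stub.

βl = 2π × 0.0808 = 29.1°
tan(βl) = 0.556
For an open-ended stub, Z_in = −jZ_0·cot(βl) = −jZ_0/tan(βl)

Z_in ≈ −j89.9 Ω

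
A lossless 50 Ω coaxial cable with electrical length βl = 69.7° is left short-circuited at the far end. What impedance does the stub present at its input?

Z_in ≈ +j135 Ω

tan(βl) = 2.7
For a short-circuited stub, Z_in = jZ_0·tan(βl)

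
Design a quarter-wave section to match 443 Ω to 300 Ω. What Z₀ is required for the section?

Z_qwt = √(Z_0·R_L) = √(300 × 443) = √132900

Z_qwt ≈ 365 Ω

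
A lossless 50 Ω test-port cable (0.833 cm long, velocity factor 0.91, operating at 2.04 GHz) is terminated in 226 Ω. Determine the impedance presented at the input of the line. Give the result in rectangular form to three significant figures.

λ = v/f = 0.91·c / 2.04 GHz = 0.134 m
βl = 2π·l/λ = 2π × 0.0622 = 22.4°
tan(βl) = tan(22.4°) = 0.412
Z_in = Z_0·(Z_L + jZ_0·tanβl)/(Z_0 + jZ_L·tanβl)
     = 50·(226 + j20.6)/(50 + j93.2)

Z_in ≈ 59.1 − j89.5 Ω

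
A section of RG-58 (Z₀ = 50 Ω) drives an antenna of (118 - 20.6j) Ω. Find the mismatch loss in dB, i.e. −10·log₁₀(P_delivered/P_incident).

mismatch loss ≈ 0.842 dB

Γ = (68 − j20.6)/(168 − j20.6), |Γ| = 0.42
|Γ|² = 0.176, so P_del/P_inc = 1 − |Γ|² = 0.824
ML = −10·log₁₀(1 − |Γ|²)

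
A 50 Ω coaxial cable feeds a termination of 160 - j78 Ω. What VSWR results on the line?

Γ = (Z_L − Z_0)/(Z_L + Z_0) = (110 − j78)/(210 − j78)
|Γ| = 135/224 = 0.602
VSWR = (1 + |Γ|)/(1 − |Γ|) = 1.6/0.398

VSWR ≈ 4.02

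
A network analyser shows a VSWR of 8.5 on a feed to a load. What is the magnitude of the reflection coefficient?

|Γ| = (S − 1)/(S + 1) = (8.5 − 1)/(8.5 + 1) = 7.5/9.5

|Γ| ≈ 0.789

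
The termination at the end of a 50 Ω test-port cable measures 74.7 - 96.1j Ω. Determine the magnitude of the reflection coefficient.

Γ = (Z_L − Z_0)/(Z_L + Z_0) = (24.7 − j96.1)/(124.7 − j96.1)
|Γ| = 99.2/157

|Γ| ≈ 0.63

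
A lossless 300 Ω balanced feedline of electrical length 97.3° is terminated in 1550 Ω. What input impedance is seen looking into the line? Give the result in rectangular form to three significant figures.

Z_in ≈ 59 + j37 Ω

tan(βl) = tan(97.3°) = -7.81
Z_in = Z_0·(Z_L + jZ_0·tanβl)/(Z_0 + jZ_L·tanβl)
     = 300·(1550 − j2340)/(300 − j12100)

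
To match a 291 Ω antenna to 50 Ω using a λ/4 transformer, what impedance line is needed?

Z_qwt ≈ 121 Ω

Z_qwt = √(Z_0·R_L) = √(50 × 291) = √14550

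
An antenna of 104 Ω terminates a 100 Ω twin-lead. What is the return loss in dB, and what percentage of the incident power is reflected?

RL ≈ 34.2 dB; 0.0384% of incident power reflected

Γ = (104 − 100)/(104 + 100) = 0.0196
RL = −20·log₁₀(0.0196) = 34.2 dB
P_refl/P_inc = |Γ|² = 0.000384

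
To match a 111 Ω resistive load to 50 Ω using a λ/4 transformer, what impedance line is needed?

Z_qwt = √(Z_0·R_L) = √(50 × 111) = √5550

Z_qwt ≈ 74.5 Ω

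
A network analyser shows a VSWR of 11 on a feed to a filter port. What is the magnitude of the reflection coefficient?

|Γ| = (S − 1)/(S + 1) = (11 − 1)/(11 + 1) = 10/12

|Γ| ≈ 0.833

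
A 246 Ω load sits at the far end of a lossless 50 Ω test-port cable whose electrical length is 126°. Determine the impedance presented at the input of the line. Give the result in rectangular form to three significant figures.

tan(βl) = tan(126°) = -1.38
Z_in = Z_0·(Z_L + jZ_0·tanβl)/(Z_0 + jZ_L·tanβl)
     = 50·(246 − j68.8)/(50 − j339)

Z_in ≈ 15.2 + j34.1 Ω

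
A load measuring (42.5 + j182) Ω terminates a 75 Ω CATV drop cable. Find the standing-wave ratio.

VSWR ≈ 12.6

Γ = (Z_L − Z_0)/(Z_L + Z_0) = (-32.5 + j182)/(117.5 + j182)
|Γ| = 185/217 = 0.853
VSWR = (1 + |Γ|)/(1 − |Γ|) = 1.85/0.147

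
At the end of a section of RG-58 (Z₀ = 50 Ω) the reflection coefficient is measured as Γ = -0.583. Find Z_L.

Z_L = Z_0·(1 + Γ)/(1 − Γ) = 50·(0.417)/(1.58)

Z_L ≈ 13.2 Ω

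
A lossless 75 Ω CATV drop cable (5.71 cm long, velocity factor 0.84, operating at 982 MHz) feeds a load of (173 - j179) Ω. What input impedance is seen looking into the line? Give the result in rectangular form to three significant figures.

Z_in ≈ 15 + j3.58 Ω

λ = v/f = 0.84·c / 982 MHz = 0.257 m
βl = 2π·l/λ = 2π × 0.223 = 80.1°
tan(βl) = tan(80.1°) = 5.73
Z_in = Z_0·(Z_L + jZ_0·tanβl)/(Z_0 + jZ_L·tanβl)
     = 75·(173 + j251)/(1100 + j992)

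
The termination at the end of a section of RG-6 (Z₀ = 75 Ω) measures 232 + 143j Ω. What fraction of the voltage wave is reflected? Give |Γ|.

Γ = (Z_L − Z_0)/(Z_L + Z_0) = (157 + j143)/(307 + j143)
|Γ| = 212/339

|Γ| ≈ 0.627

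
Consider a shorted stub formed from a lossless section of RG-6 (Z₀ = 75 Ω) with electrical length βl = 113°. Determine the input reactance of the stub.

X_in ≈ -177 Ω (capacitive)

tan(βl) = -2.36
For a shorted stub, Z_in = jZ_0·tan(βl)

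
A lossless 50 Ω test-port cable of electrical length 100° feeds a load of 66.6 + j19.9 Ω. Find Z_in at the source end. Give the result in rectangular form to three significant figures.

tan(βl) = tan(100°) = -5.67
Z_in = Z_0·(Z_L + jZ_0·tanβl)/(Z_0 + jZ_L·tanβl)
     = 50·(66.6 − j264)/(163 − j378)

Z_in ≈ 32.6 − j5.26 Ω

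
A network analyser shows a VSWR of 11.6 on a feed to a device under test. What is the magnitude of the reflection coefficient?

|Γ| = (S − 1)/(S + 1) = (11.6 − 1)/(11.6 + 1) = 10.6/12.6

|Γ| ≈ 0.841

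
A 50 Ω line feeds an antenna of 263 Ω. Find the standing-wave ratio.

VSWR ≈ 5.26

For a purely resistive load, VSWR = R_L/Z_0 or Z_0/R_L (whichever > 1) = 263/50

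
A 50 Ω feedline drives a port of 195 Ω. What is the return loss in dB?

RL ≈ 4.56 dB

Γ = (195 − 50)/(195 + 50) = 0.592
RL = −20·log₁₀|Γ| = −20·log₁₀(0.592)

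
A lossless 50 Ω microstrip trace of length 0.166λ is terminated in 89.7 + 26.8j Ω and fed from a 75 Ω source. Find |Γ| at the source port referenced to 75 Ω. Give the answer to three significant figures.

|Γ| ≈ 0.406

βl = 2π × 0.166 = 59.8°
tan(βl) = 1.72
Z_in = Z_0·(Z_L + jZ_0·tanβl)/(Z_0 + jZ_L·tanβl) = 37.3 − j28.2 Ω
Γ_s = (Z_in − Z_s)/(Z_in + Z_s) = (-37.7 − j28.2)/(112 − j28.2), |Γ_s| = 0.406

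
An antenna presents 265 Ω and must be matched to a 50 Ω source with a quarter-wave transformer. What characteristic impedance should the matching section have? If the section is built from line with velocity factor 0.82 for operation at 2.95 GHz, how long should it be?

Z_qwt = √(Z_0·R_L) = √(50 × 265) = √13250
λ = 0.82·c/f = 0.0834 m, so l = λ/4 = 0.0208 m

Z_qwt ≈ 115 Ω; length ≈ 2.08 cm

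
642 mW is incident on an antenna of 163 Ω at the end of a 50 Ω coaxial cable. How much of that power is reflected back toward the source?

Γ = (163 − 50)/(163 + 50) = 0.531
|Γ|² = 0.281
P_refl = |Γ|²·P_inc = 181 mW, P_del = (1 − |Γ|²)·P_inc = 461 mW

P_reflected ≈ 181 mW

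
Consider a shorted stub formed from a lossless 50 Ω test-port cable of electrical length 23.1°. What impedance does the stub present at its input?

tan(βl) = 0.427
For a shorted stub, Z_in = jZ_0·tan(βl)

Z_in ≈ +j21.3 Ω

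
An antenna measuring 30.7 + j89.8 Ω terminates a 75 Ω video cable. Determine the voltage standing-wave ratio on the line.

Γ = (Z_L − Z_0)/(Z_L + Z_0) = (-44.3 + j89.8)/(105.7 + j89.8)
|Γ| = 100/139 = 0.722
VSWR = (1 + |Γ|)/(1 − |Γ|) = 1.72/0.278

VSWR ≈ 6.19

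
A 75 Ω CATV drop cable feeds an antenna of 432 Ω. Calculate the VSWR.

VSWR ≈ 5.76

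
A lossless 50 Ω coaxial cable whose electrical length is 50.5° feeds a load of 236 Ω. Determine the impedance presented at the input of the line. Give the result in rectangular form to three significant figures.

Z_in ≈ 17.3 − j38.2 Ω

tan(βl) = tan(50.5°) = 1.21
Z_in = Z_0·(Z_L + jZ_0·tanβl)/(Z_0 + jZ_L·tanβl)
     = 50·(236 + j60.7)/(50 + j286)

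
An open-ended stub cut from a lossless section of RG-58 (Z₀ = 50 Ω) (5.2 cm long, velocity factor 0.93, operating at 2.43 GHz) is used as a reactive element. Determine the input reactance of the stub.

λ = v/f = 0.93·c / 2.43 GHz = 0.115 m
βl = 2π·l/λ = 2π × 0.453 = 163°
tan(βl) = -0.305
For an open-ended stub, Z_in = −jZ_0·cot(βl) = −jZ_0/tan(βl)

X_in ≈ 164 Ω (inductive)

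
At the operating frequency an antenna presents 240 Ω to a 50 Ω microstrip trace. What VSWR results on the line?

Γ = (240 − 50)/(240 + 50) = 0.655
VSWR = (1 + 0.655)/(1 − 0.655)

VSWR ≈ 4.8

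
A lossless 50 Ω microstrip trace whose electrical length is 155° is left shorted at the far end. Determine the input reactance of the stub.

X_in ≈ -23.3 Ω (capacitive)

tan(βl) = -0.466
For a shorted stub, Z_in = jZ_0·tan(βl)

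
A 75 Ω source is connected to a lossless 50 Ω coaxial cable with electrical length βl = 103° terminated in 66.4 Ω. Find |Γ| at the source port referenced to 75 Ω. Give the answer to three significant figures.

|Γ| ≈ 0.324

tan(βl) = -4.33
Z_in = Z_0·(Z_L + jZ_0·tanβl)/(Z_0 + jZ_L·tanβl) = 38.5 + j4.85 Ω
Γ_s = (Z_in − Z_s)/(Z_in + Z_s) = (-36.5 + j4.85)/(113 + j4.85), |Γ_s| = 0.324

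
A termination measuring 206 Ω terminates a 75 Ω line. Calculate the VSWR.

VSWR ≈ 2.75

For a purely resistive load, VSWR = R_L/Z_0 or Z_0/R_L (whichever > 1) = 206/75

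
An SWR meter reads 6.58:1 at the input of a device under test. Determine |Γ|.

|Γ| ≈ 0.736

|Γ| = (S − 1)/(S + 1) = (6.58 − 1)/(6.58 + 1) = 5.58/7.58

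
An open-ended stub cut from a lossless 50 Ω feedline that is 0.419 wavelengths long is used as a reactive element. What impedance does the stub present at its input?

βl = 2π × 0.419 = 151°
tan(βl) = -0.558
For an open-ended stub, Z_in = −jZ_0·cot(βl) = −jZ_0/tan(βl)

Z_in ≈ +j89.6 Ω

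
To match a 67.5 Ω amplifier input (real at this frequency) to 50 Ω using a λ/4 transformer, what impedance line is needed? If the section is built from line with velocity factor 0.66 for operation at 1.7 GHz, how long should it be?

Z_qwt = √(Z_0·R_L) = √(50 × 67.5) = √3375
λ = 0.66·c/f = 0.116 m, so l = λ/4 = 0.0291 m

Z_qwt ≈ 58.1 Ω; length ≈ 2.91 cm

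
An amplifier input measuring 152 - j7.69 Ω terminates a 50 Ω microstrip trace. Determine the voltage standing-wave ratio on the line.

Γ = (Z_L − Z_0)/(Z_L + Z_0) = (102 − j7.69)/(202 − j7.69)
|Γ| = 102/202 = 0.506
VSWR = (1 + |Γ|)/(1 − |Γ|) = 1.51/0.494

VSWR ≈ 3.05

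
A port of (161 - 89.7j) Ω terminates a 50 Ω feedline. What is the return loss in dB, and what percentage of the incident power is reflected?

RL ≈ 4.12 dB; 38.7% of incident power reflected

Γ = (111 − j89.7)/(211 − j89.7), |Γ| = 0.622
RL = −20·log₁₀(0.622) = 4.12 dB
P_refl/P_inc = |Γ|² = 0.387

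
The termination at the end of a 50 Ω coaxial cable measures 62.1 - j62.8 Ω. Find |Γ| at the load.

Γ = (Z_L − Z_0)/(Z_L + Z_0) = (12.1 − j62.8)/(112.1 − j62.8)
|Γ| = 64/128

|Γ| ≈ 0.498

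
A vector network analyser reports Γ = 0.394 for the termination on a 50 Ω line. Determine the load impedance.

Z_L ≈ 115 Ω

Z_L = Z_0·(1 + Γ)/(1 − Γ) = 50·(1.39)/(0.606)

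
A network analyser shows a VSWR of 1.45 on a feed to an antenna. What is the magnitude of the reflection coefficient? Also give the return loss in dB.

|Γ| = (S − 1)/(S + 1) = (1.45 − 1)/(1.45 + 1) = 0.45/2.45
RL = −20·log₁₀|Γ| = −20·log₁₀(0.184)

|Γ| ≈ 0.184; return loss ≈ 14.7 dB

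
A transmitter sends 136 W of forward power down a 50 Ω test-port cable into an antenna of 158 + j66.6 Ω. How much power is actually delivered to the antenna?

|Γ| = |(108 + j66.6)/(208 + j66.6)| = 0.581
|Γ|² = 0.338
P_refl = |Γ|²·P_inc = 45.9 W, P_del = (1 − |Γ|²)·P_inc = 90.1 W

P_delivered ≈ 90.1 W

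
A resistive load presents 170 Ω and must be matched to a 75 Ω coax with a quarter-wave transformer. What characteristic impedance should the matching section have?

Z_qwt = √(Z_0·R_L) = √(75 × 170) = √12750

Z_qwt ≈ 113 Ω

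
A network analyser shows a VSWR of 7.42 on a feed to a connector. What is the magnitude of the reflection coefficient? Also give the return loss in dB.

|Γ| = (S − 1)/(S + 1) = (7.42 − 1)/(7.42 + 1) = 6.42/8.42
RL = −20·log₁₀|Γ| = −20·log₁₀(0.762)

|Γ| ≈ 0.762; return loss ≈ 2.36 dB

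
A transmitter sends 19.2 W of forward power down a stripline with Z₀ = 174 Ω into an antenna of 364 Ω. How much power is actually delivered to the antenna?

Γ = (364 − 174)/(364 + 174) = 0.353
|Γ|² = 0.125
P_refl = |Γ|²·P_inc = 2.39 W, P_del = (1 − |Γ|²)·P_inc = 16.8 W

P_delivered ≈ 16.8 W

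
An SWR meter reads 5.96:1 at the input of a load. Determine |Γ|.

|Γ| = (S − 1)/(S + 1) = (5.96 − 1)/(5.96 + 1) = 4.96/6.96

|Γ| ≈ 0.713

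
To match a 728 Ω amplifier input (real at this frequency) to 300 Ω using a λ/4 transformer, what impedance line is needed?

Z_qwt ≈ 467 Ω

Z_qwt = √(Z_0·R_L) = √(300 × 728) = √218400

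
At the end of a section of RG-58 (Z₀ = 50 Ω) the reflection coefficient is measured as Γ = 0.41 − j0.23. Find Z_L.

Z_L = Z_0·(1 + Γ)/(1 − Γ) = 50·(1.41 − j0.23)/(0.59 + j0.23)

Z_L ≈ 97.1 − j57.4 Ω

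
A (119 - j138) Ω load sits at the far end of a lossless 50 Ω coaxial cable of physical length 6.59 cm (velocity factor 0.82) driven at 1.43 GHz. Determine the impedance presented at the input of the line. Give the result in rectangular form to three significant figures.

λ = v/f = 0.82·c / 1.43 GHz = 0.172 m
βl = 2π·l/λ = 2π × 0.383 = 138°
tan(βl) = tan(138°) = -0.903
Z_in = Z_0·(Z_L + jZ_0·tanβl)/(Z_0 + jZ_L·tanβl)
     = 50·(119 − j183)/(-74.7 − j107)

Z_in ≈ 31.5 + j77.3 Ω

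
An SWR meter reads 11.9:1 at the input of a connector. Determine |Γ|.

|Γ| ≈ 0.845

|Γ| = (S − 1)/(S + 1) = (11.9 − 1)/(11.9 + 1) = 10.9/12.9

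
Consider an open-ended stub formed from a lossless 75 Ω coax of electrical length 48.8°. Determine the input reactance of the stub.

tan(βl) = 1.14
For an open-ended stub, Z_in = −jZ_0·cot(βl) = −jZ_0/tan(βl)

X_in ≈ -65.7 Ω (capacitive)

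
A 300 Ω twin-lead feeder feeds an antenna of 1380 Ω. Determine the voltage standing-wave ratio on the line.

VSWR ≈ 4.6

Γ = (1380 − 300)/(1380 + 300) = 0.643
VSWR = (1 + 0.643)/(1 − 0.643)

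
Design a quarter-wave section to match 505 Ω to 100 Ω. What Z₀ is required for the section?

Z_qwt ≈ 225 Ω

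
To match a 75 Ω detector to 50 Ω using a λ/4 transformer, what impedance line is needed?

Z_qwt ≈ 61.2 Ω

Z_qwt = √(Z_0·R_L) = √(50 × 75) = √3750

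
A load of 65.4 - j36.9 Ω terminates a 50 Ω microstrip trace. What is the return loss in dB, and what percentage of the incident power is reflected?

RL ≈ 9.63 dB; 10.9% of incident power reflected

Γ = (15.4 − j36.9)/(115.4 − j36.9), |Γ| = 0.33
RL = −20·log₁₀(0.33) = 9.63 dB
P_refl/P_inc = |Γ|² = 0.109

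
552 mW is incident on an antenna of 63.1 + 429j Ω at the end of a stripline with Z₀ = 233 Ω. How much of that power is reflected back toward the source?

|Γ| = |(-169.9 + j429)/(296.1 + j429)| = 0.885
|Γ|² = 0.784
P_refl = |Γ|²·P_inc = 433 mW, P_del = (1 − |Γ|²)·P_inc = 119 mW

P_reflected ≈ 433 mW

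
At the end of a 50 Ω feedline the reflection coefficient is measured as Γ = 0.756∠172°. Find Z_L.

Z_L = Z_0·(1 + Γ)/(1 − Γ) = 50·(0.251 + j0.105)/(1.75 − j0.105)

Z_L ≈ 6.98 + j3.43 Ω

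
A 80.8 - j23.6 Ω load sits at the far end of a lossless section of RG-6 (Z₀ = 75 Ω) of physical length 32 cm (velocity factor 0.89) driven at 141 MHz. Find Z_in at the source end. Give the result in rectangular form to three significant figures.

λ = v/f = 0.89·c / 141 MHz = 1.89 m
βl = 2π·l/λ = 2π × 0.169 = 60.8°
tan(βl) = tan(60.8°) = 1.79
Z_in = Z_0·(Z_L + jZ_0·tanβl)/(Z_0 + jZ_L·tanβl)
     = 75·(80.8 + j111)/(117 + j145)

Z_in ≈ 55.1 + j2.8 Ω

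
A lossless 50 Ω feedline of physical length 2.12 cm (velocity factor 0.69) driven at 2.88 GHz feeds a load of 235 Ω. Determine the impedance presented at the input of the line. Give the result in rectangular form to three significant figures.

λ = v/f = 0.69·c / 2.88 GHz = 0.0719 m
βl = 2π·l/λ = 2π × 0.295 = 106°
tan(βl) = tan(106°) = -3.45
Z_in = Z_0·(Z_L + jZ_0·tanβl)/(Z_0 + jZ_L·tanβl)
     = 50·(235 − j172)/(50 − j810)

Z_in ≈ 11.5 + j13.8 Ω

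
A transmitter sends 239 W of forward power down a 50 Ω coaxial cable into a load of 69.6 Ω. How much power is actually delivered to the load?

Γ = (69.6 − 50)/(69.6 + 50) = 0.164
|Γ|² = 0.0269
P_refl = |Γ|²·P_inc = 6.42 W, P_del = (1 − |Γ|²)·P_inc = 233 W

P_delivered ≈ 233 W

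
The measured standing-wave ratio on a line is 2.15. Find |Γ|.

|Γ| ≈ 0.365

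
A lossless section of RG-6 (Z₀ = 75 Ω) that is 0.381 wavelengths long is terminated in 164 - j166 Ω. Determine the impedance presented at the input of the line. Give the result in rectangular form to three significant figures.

βl = 2π × 0.381 = 137°
tan(βl) = tan(137°) = -0.927
Z_in = Z_0·(Z_L + jZ_0·tanβl)/(Z_0 + jZ_L·tanβl)
     = 75·(164 − j236)/(-78.9 − j152)

Z_in ≈ 58.4 + j111 Ω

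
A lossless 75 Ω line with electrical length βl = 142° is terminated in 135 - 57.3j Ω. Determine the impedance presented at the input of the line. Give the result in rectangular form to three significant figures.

tan(βl) = tan(142°) = -0.781
Z_in = Z_0·(Z_L + jZ_0·tanβl)/(Z_0 + jZ_L·tanβl)
     = 75·(135 − j116)/(30.2 − j105)

Z_in ≈ 102 + j66.9 Ω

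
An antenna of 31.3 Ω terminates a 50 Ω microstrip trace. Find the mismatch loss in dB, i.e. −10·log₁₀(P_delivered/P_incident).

mismatch loss ≈ 0.236 dB

Γ = (31.3 − 50)/(31.3 + 50) = -0.23
|Γ|² = 0.0529, so P_del/P_inc = 1 − |Γ|² = 0.947
ML = −10·log₁₀(1 − |Γ|²)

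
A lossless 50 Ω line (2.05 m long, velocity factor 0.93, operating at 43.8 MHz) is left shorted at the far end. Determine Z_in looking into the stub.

λ = v/f = 0.93·c / 43.8 MHz = 6.37 m
βl = 2π·l/λ = 2π × 0.322 = 116°
tan(βl) = -2.06
For a shorted stub, Z_in = jZ_0·tan(βl)

Z_in ≈ −j103 Ω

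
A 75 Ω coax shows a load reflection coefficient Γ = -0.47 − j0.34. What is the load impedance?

Z_L ≈ 21.9 − j22.4 Ω

Z_L = Z_0·(1 + Γ)/(1 − Γ) = 75·(0.53 − j0.34)/(1.47 + j0.34)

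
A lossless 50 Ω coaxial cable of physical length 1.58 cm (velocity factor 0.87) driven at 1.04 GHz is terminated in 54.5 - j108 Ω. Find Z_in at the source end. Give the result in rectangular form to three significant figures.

λ = v/f = 0.87·c / 1.04 GHz = 0.251 m
βl = 2π·l/λ = 2π × 0.063 = 22.7°
tan(βl) = tan(22.7°) = 0.418
Z_in = Z_0·(Z_L + jZ_0·tanβl)/(Z_0 + jZ_L·tanβl)
     = 50·(54.5 − j87.1)/(95.1 + j22.8)

Z_in ≈ 16.7 − j49.8 Ω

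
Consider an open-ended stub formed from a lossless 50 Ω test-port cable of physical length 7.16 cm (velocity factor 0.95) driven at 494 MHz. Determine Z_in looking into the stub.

Z_in ≈ −j50.6 Ω

λ = v/f = 0.95·c / 494 MHz = 0.577 m
βl = 2π·l/λ = 2π × 0.124 = 44.7°
tan(βl) = 0.989
For an open-ended stub, Z_in = −jZ_0·cot(βl) = −jZ_0/tan(βl)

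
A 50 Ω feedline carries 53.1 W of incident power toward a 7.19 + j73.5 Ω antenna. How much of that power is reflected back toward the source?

|Γ| = |(-42.81 + j73.5)/(57.19 + j73.5)| = 0.913
|Γ|² = 0.834
P_refl = |Γ|²·P_inc = 44.3 W, P_del = (1 − |Γ|²)·P_inc = 8.8 W

P_reflected ≈ 44.3 W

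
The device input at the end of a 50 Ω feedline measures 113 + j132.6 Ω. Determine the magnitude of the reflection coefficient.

Γ = (Z_L − Z_0)/(Z_L + Z_0) = (63 + j132.6)/(163 + j132.6)
|Γ| = 147/210

|Γ| ≈ 0.699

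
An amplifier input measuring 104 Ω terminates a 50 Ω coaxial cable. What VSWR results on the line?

For a purely resistive load, VSWR = R_L/Z_0 or Z_0/R_L (whichever > 1) = 104/50

VSWR ≈ 2.08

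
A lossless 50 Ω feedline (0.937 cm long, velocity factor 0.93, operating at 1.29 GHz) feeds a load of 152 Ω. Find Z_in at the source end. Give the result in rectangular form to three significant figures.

λ = v/f = 0.93·c / 1.29 GHz = 0.216 m
βl = 2π·l/λ = 2π × 0.0433 = 15.6°
tan(βl) = tan(15.6°) = 0.279
Z_in = Z_0·(Z_L + jZ_0·tanβl)/(Z_0 + jZ_L·tanβl)
     = 50·(152 + j14)/(50 + j42.4)

Z_in ≈ 95.3 − j66.9 Ω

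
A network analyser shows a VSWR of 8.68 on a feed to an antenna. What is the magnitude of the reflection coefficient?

|Γ| ≈ 0.793

|Γ| = (S − 1)/(S + 1) = (8.68 − 1)/(8.68 + 1) = 7.68/9.68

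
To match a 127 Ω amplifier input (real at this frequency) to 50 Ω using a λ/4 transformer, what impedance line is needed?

Z_qwt ≈ 79.7 Ω

Z_qwt = √(Z_0·R_L) = √(50 × 127) = √6350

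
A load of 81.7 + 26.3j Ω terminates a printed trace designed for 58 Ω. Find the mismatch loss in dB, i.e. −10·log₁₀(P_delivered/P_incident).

mismatch loss ≈ 0.278 dB

Γ = (23.7 + j26.3)/(139.7 + j26.3), |Γ| = 0.249
|Γ|² = 0.062, so P_del/P_inc = 1 − |Γ|² = 0.938
ML = −10·log₁₀(1 − |Γ|²)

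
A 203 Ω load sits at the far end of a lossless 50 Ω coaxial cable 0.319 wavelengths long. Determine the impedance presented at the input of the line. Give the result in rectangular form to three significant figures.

Z_in ≈ 14.8 + j21.5 Ω

βl = 2π × 0.319 = 115°
tan(βl) = tan(115°) = -2.16
Z_in = Z_0·(Z_L + jZ_0·tanβl)/(Z_0 + jZ_L·tanβl)
     = 50·(203 − j108)/(50 − j439)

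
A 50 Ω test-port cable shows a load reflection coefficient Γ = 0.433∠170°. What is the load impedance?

Z_L ≈ 19.9 + j3.69 Ω

Z_L = Z_0·(1 + Γ)/(1 − Γ) = 50·(0.574 + j0.0752)/(1.43 − j0.0752)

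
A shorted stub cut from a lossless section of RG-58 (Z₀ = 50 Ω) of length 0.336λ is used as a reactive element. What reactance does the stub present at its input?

X_in ≈ -83.3 Ω (capacitive)

βl = 2π × 0.336 = 121°
tan(βl) = -1.67
For a shorted stub, Z_in = jZ_0·tan(βl)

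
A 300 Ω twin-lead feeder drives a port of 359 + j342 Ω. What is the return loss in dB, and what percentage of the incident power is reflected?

RL ≈ 6.61 dB; 21.8% of incident power reflected

Γ = (59 + j342)/(659 + j342), |Γ| = 0.467
RL = −20·log₁₀(0.467) = 6.61 dB
P_refl/P_inc = |Γ|² = 0.218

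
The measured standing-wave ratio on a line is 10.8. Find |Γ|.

|Γ| ≈ 0.831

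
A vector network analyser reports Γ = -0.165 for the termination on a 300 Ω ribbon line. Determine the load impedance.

Z_L ≈ 215 Ω

Z_L = Z_0·(1 + Γ)/(1 − Γ) = 300·(0.835)/(1.17)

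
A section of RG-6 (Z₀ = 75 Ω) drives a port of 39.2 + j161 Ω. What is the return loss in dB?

Γ = (-35.8 + j161)/(114.2 + j161), |Γ| = 0.836
RL = −20·log₁₀|Γ| = −20·log₁₀(0.836)

RL ≈ 1.56 dB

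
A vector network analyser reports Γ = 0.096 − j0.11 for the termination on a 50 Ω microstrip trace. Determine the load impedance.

Z_L = Z_0·(1 + Γ)/(1 − Γ) = 50·(1.1 − j0.11)/(0.904 + j0.11)

Z_L ≈ 59 − j13.3 Ω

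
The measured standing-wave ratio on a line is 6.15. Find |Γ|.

|Γ| ≈ 0.72

|Γ| = (S − 1)/(S + 1) = (6.15 − 1)/(6.15 + 1) = 5.15/7.15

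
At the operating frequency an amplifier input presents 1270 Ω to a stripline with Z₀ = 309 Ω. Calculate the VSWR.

For a purely resistive load, VSWR = R_L/Z_0 or Z_0/R_L (whichever > 1) = 1270/309

VSWR ≈ 4.11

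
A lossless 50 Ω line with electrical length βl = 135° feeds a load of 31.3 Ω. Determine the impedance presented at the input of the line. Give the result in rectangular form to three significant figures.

Z_in ≈ 45 − j21.8 Ω

tan(βl) = tan(135°) = -1
Z_in = Z_0·(Z_L + jZ_0·tanβl)/(Z_0 + jZ_L·tanβl)
     = 50·(31.3 − j50)/(50 − j31.3)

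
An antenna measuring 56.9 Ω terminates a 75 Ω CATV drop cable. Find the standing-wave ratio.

VSWR ≈ 1.32

Γ = (56.9 − 75)/(56.9 + 75) = -0.137
VSWR = (1 + 0.137)/(1 − 0.137)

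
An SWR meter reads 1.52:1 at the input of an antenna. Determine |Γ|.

|Γ| ≈ 0.206

|Γ| = (S − 1)/(S + 1) = (1.52 − 1)/(1.52 + 1) = 0.52/2.52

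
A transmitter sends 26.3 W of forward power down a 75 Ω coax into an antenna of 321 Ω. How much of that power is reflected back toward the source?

Γ = (321 − 75)/(321 + 75) = 0.621
|Γ|² = 0.386
P_refl = |Γ|²·P_inc = 10.1 W, P_del = (1 − |Γ|²)·P_inc = 16.2 W

P_reflected ≈ 10.1 W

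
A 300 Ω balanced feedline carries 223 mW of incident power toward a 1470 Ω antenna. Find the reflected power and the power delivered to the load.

P_reflected ≈ 97.4 mW; P_delivered ≈ 126 mW

Γ = (1470 − 300)/(1470 + 300) = 0.661
|Γ|² = 0.437
P_refl = |Γ|²·P_inc = 97.4 mW, P_del = (1 − |Γ|²)·P_inc = 126 mW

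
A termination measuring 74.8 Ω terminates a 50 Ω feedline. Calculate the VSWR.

VSWR ≈ 1.5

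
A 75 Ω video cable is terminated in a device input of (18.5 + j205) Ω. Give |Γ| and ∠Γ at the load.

Γ ≈ 0.944 ∠ 39.9°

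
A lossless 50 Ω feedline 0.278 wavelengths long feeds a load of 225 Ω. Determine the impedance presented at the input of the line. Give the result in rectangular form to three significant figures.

βl = 2π × 0.278 = 100°
tan(βl) = tan(100°) = -5.63
Z_in = Z_0·(Z_L + jZ_0·tanβl)/(Z_0 + jZ_L·tanβl)
     = 50·(225 − j281)/(50 − j1270)

Z_in ≈ 11.4 + j8.44 Ω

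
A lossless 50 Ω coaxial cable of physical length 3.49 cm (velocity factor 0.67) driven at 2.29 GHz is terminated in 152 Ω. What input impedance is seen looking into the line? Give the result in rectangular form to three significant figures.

λ = v/f = 0.67·c / 2.29 GHz = 0.0878 m
βl = 2π·l/λ = 2π × 0.398 = 143°
tan(βl) = tan(143°) = -0.75
Z_in = Z_0·(Z_L + jZ_0·tanβl)/(Z_0 + jZ_L·tanβl)
     = 50·(152 − j37.5)/(50 − j114)

Z_in ≈ 38.3 + j49.9 Ω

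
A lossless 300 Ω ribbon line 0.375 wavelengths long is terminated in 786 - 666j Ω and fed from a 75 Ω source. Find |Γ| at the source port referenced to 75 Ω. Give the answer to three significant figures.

βl = 2π × 0.375 = 135°
tan(βl) = -1
Z_in = Z_0·(Z_L + jZ_0·tanβl)/(Z_0 + jZ_L·tanβl) = 188 + j388 Ω
Γ_s = (Z_in − Z_s)/(Z_in + Z_s) = (113 + j388)/(263 + j388), |Γ_s| = 0.862

|Γ| ≈ 0.862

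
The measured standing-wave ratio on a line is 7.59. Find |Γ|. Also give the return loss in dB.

|Γ| ≈ 0.767; return loss ≈ 2.3 dB

|Γ| = (S − 1)/(S + 1) = (7.59 − 1)/(7.59 + 1) = 6.59/8.59
RL = −20·log₁₀|Γ| = −20·log₁₀(0.767)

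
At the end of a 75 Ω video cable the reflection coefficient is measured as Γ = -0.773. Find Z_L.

Z_L = Z_0·(1 + Γ)/(1 − Γ) = 75·(0.227)/(1.77)

Z_L ≈ 9.6 Ω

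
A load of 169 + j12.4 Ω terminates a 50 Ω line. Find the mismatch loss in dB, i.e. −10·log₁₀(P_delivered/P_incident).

Γ = (119 + j12.4)/(219 + j12.4), |Γ| = 0.545
|Γ|² = 0.298, so P_del/P_inc = 1 − |Γ|² = 0.702
ML = −10·log₁₀(1 − |Γ|²)

mismatch loss ≈ 1.53 dB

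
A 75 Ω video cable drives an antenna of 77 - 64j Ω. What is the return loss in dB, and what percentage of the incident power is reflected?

RL ≈ 8.22 dB; 15.1% of incident power reflected

Γ = (2 − j64)/(152 − j64), |Γ| = 0.388
RL = −20·log₁₀(0.388) = 8.22 dB
P_refl/P_inc = |Γ|² = 0.151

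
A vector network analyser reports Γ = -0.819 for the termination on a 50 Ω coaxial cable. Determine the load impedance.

Z_L = Z_0·(1 + Γ)/(1 − Γ) = 50·(0.181)/(1.82)

Z_L ≈ 4.98 Ω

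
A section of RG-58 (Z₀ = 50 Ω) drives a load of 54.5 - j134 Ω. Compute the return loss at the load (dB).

RL ≈ 2.06 dB

Γ = (4.5 − j134)/(104.5 − j134), |Γ| = 0.789
RL = −20·log₁₀|Γ| = −20·log₁₀(0.789)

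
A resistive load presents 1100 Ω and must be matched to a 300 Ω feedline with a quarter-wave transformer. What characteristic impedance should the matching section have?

Z_qwt = √(Z_0·R_L) = √(300 × 1100) = √330000

Z_qwt ≈ 574 Ω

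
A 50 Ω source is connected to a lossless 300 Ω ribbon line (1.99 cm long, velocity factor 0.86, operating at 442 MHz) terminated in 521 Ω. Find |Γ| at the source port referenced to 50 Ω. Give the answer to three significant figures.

λ = v/f = 0.86·c / 442 MHz = 0.584 m
βl = 2π·l/λ = 2π × 0.0341 = 12.3°
tan(βl) = 0.218
Z_in = Z_0·(Z_L + jZ_0·tanβl)/(Z_0 + jZ_L·tanβl) = 478 − j115 Ω
Γ_s = (Z_in − Z_s)/(Z_in + Z_s) = (428 − j115)/(528 − j115), |Γ_s| = 0.82

|Γ| ≈ 0.82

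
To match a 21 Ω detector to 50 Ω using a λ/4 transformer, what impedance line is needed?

Z_qwt ≈ 32.4 Ω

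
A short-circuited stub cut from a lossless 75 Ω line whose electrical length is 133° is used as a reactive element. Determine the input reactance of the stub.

tan(βl) = -1.07
For a short-circuited stub, Z_in = jZ_0·tan(βl)

X_in ≈ -80.4 Ω (capacitive)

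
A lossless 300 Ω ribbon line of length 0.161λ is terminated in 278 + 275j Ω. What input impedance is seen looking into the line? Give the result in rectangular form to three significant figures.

βl = 2π × 0.161 = 58°
tan(βl) = tan(58°) = 1.6
Z_in = Z_0·(Z_L + jZ_0·tanβl)/(Z_0 + jZ_L·tanβl)
     = 300·(278 + j754)/(-139 + j444)

Z_in ≈ 410 − j316 Ω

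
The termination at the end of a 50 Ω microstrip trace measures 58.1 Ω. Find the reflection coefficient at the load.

Γ = (Z_L − Z_0)/(Z_L + Z_0) = (58.1 − 50)/(58.1 + 50) = 8.1/108.1

Γ = 0.0749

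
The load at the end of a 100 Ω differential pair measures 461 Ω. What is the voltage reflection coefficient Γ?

Γ = 0.643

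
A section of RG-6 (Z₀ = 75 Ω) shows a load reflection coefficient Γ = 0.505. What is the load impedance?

Z_L = Z_0·(1 + Γ)/(1 − Γ) = 75·(1.5)/(0.495)

Z_L ≈ 228 Ω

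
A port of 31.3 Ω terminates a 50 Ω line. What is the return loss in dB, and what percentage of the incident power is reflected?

Γ = (31.3 − 50)/(31.3 + 50) = -0.23
RL = −20·log₁₀(0.23) = 12.8 dB
P_refl/P_inc = |Γ|² = 0.0529

RL ≈ 12.8 dB; 5.29% of incident power reflected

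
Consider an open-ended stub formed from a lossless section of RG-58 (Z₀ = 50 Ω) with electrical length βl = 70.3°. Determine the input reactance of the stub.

X_in ≈ -17.9 Ω (capacitive)

tan(βl) = 2.79
For an open-ended stub, Z_in = −jZ_0·cot(βl) = −jZ_0/tan(βl)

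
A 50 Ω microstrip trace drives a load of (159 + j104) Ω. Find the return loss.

RL ≈ 3.8 dB

Γ = (109 + j104)/(209 + j104), |Γ| = 0.645
RL = −20·log₁₀|Γ| = −20·log₁₀(0.645)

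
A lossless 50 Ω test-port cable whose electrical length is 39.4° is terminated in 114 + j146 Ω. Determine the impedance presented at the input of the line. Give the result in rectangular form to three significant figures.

tan(βl) = tan(39.4°) = 0.821
Z_in = Z_0·(Z_L + jZ_0·tanβl)/(Z_0 + jZ_L·tanβl)
     = 50·(114 + j187)/(-69.9 + j93.6)

Z_in ≈ 34.9 − j87 Ω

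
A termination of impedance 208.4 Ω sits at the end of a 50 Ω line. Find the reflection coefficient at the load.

Γ = 0.613

Γ = (Z_L − Z_0)/(Z_L + Z_0) = (208.4 − 50)/(208.4 + 50) = 158.4/258.4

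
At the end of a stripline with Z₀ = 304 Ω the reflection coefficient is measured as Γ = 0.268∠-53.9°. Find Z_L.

Z_L = Z_0·(1 + Γ)/(1 − Γ) = 304·(1.16 − j0.217)/(0.842 + j0.217)

Z_L ≈ 373 − j174 Ω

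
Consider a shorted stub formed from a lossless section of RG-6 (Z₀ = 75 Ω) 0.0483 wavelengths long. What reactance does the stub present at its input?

βl = 2π × 0.0483 = 17.4°
tan(βl) = 0.313
For a shorted stub, Z_in = jZ_0·tan(βl)

X_in ≈ 23.5 Ω (inductive)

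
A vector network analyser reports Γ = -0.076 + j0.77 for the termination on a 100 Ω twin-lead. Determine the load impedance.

Z_L = Z_0·(1 + Γ)/(1 − Γ) = 100·(0.924 + j0.77)/(1.08 − j0.77)

Z_L ≈ 22.9 + j88 Ω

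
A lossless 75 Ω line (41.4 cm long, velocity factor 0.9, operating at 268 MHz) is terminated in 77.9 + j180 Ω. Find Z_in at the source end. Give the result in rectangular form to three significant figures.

Z_in ≈ 16.2 + j57.3 Ω

λ = v/f = 0.9·c / 268 MHz = 1.01 m
βl = 2π·l/λ = 2π × 0.411 = 148°
tan(βl) = tan(148°) = -0.626
Z_in = Z_0·(Z_L + jZ_0·tanβl)/(Z_0 + jZ_L·tanβl)
     = 75·(77.9 + j133)/(188 − j48.8)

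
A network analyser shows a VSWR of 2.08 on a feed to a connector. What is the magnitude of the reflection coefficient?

|Γ| ≈ 0.351

|Γ| = (S − 1)/(S + 1) = (2.08 − 1)/(2.08 + 1) = 1.08/3.08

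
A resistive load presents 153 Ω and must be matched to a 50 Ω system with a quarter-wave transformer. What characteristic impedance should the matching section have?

Z_qwt = √(Z_0·R_L) = √(50 × 153) = √7650

Z_qwt ≈ 87.5 Ω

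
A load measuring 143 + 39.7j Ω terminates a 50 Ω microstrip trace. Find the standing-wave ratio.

Γ = (Z_L − Z_0)/(Z_L + Z_0) = (93 + j39.7)/(193 + j39.7)
|Γ| = 101/197 = 0.513
VSWR = (1 + |Γ|)/(1 − |Γ|) = 1.51/0.487

VSWR ≈ 3.11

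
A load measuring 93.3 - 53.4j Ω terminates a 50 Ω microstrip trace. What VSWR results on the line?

Γ = (Z_L − Z_0)/(Z_L + Z_0) = (43.3 − j53.4)/(143.3 − j53.4)
|Γ| = 68.7/153 = 0.45
VSWR = (1 + |Γ|)/(1 − |Γ|) = 1.45/0.55

VSWR ≈ 2.63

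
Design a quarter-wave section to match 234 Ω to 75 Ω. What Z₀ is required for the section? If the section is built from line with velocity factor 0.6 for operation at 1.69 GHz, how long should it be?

Z_qwt ≈ 132 Ω; length ≈ 2.66 cm

Z_qwt = √(Z_0·R_L) = √(75 × 234) = √17550
λ = 0.6·c/f = 0.107 m, so l = λ/4 = 0.0266 m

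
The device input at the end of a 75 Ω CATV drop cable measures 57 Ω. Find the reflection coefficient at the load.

Γ = (Z_L − Z_0)/(Z_L + Z_0) = (57 − 75)/(57 + 75) = -18/132

Γ = -0.136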